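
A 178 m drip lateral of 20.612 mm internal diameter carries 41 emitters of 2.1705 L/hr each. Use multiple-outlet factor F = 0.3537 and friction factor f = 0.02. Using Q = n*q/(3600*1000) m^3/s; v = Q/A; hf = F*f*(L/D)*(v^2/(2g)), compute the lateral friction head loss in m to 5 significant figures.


Q = 41*2.1705/(3600*1000) = 2.471958e-05 m^3/s
A = pi*(20.612e-3/2)^2 = 3.336800e-04 m^2, so v = Q/A = 0.07408171 m/s
hf = 0.3537*0.02*(178/0.020612)*(0.07408171^2/(2*9.81)) = 0.017088 m
Therefore the lateral friction head loss = 0.017088 m.


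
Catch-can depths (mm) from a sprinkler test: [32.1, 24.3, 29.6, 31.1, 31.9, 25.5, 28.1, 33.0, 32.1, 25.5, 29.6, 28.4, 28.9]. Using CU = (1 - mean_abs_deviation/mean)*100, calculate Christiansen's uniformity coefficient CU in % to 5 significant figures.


mean = 29.23846 mm
mean |d_i - mean| = 2.266272 mm
CU = (1 - 2.266272/29.23846)*100 = 92.249 %
Therefore Christiansen's uniformity coefficient CU = 92.249 %.


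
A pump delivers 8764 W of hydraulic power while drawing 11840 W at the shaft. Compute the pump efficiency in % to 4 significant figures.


Approach: apply the efficiency ratio, eta = (P_out/P_in)*100.
eta = (8764 / 11840) * 100 = 74.02 %
Therefore the pump efficiency = 74.02 %.


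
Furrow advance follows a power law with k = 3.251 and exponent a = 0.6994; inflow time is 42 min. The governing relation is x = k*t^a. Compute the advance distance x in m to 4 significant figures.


x = 3.251 * 42^0.6994 = 44.39 m
Therefore the advance distance x = 44.39 m.


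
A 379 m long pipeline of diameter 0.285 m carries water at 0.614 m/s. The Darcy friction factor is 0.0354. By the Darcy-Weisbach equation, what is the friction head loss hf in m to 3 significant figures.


Approach: apply the Darcy-Weisbach equation, hf = f*(L/D)*(v^2/(2g)).
hf = 0.0354 * (379/0.285) * (0.614^2 / (2*9.81))
hf = 0.905 m
Therefore the friction head loss hf = 0.905 m.


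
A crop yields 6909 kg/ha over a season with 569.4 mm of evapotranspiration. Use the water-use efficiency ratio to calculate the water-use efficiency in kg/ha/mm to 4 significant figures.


Approach: apply the water-use efficiency ratio, WUE = yield/ET.
WUE = 6909 / 569.4 = 12.13 kg/ha/mm
Therefore the water-use efficiency = 12.13 kg/ha/mm.


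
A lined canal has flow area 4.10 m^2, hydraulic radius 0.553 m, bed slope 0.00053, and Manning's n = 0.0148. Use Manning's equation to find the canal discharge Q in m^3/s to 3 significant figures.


Approach: apply Manning's equation, Q = (1/n)*A*R^(2/3)*S^(1/2).
Q = (1/0.0148) * 4.10 * 0.553^(2/3) * 0.00053^(1/2) = 4.30 m^3/s
Therefore the canal discharge Q = 4.30 m^3/s.


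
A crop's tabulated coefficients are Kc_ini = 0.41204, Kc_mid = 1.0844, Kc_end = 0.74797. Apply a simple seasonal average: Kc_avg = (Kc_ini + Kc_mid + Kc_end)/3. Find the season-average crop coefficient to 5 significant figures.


Kc_avg = (0.41204 + 1.0844 + 0.74797)/3 = 0.74814
Therefore the season-average crop coefficient = 0.74814.


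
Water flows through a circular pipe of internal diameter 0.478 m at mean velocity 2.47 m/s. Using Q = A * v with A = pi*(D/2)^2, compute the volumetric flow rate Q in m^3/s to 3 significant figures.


A = pi*(0.478/2)^2 = 0.17945 m^2
Q = 0.17945 * 2.47 = 0.443 m^3/s
Therefore the volumetric flow rate Q = 0.443 m^3/s.


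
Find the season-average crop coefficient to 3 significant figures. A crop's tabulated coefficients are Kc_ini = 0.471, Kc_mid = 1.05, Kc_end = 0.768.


Approach: apply a simple seasonal average, Kc_avg = (Kc_ini + Kc_mid + Kc_end)/3.
Kc_avg = (0.471 + 1.05 + 0.768)/3 = 0.763
Therefore the season-average crop coefficient = 0.763.


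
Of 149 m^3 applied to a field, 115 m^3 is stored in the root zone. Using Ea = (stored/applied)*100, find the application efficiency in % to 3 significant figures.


Ea = (115/149)*100 = 77.2 %
Therefore the application efficiency = 77.2 %.


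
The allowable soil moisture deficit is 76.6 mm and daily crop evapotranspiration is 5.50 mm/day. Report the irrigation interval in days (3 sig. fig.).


Approach: apply the irrigation interval relation, interval = SMD / ETc.
interval = 76.6 / 5.50 = 13.9 days
Therefore the irrigation interval = 13.9 days.


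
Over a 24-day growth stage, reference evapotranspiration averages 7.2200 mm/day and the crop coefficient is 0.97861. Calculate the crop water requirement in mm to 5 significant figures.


Approach: apply the crop water requirement relation, CWR = ET0 * Kc * days.
CWR = 7.2200 * 0.97861 * 24 = 169.57 mm
Therefore the crop water requirement = 169.57 mm.


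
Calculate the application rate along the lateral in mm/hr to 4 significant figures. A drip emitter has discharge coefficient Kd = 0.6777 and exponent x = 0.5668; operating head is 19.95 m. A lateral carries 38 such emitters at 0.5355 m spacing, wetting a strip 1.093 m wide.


Approach: apply the emitter equation with a lateral mass balance, q = Kd*h^x; Q = n*q; rate = Q/(n*spacing*width).
Step 1 — single emitter flow (q = Kd*h^x):
  q = 0.6777 * 19.95^0.5668 = 3.69696 L/hr
Step 2 — total lateral flow: Q = 38 * 3.69696 = 140.485 L/hr
Step 3 — wetted area: A = 38 * 0.5355 * 1.093 = 22.2415 m^2
Step 4 — application rate: Q/A = 140.485/22.2415 = 6.316 mm/hr
Therefore the application rate along the lateral = 6.316 mm/hr.


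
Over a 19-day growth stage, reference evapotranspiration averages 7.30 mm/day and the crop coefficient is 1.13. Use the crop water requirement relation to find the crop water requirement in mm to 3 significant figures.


Approach: apply the crop water requirement relation, CWR = ET0 * Kc * days.
CWR = 7.30 * 1.13 * 19 = 157 mm
Therefore the crop water requirement = 157 mm.


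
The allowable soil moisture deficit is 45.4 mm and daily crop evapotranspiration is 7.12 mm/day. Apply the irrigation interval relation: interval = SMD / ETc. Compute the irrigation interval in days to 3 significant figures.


interval = 45.4 / 7.12 = 6.38 days
Therefore the irrigation interval = 6.38 days.


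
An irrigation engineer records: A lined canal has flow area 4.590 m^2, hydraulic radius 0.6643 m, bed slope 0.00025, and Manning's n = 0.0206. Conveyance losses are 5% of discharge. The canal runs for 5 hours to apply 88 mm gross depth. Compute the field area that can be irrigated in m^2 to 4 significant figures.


Approach: apply Manning's equation with a conveyance and depth budget, Q = (1/n)*A*R^(2/3)*S^(1/2); Q_field = Q*(1-loss); Area = Q_field*t/(d/1000).
Step 1 — canal discharge (Manning's equation):
  Q = (1/0.0206) * 4.590 * 0.6643^(2/3) * 0.00025^(1/2) = 2.68220 m^3/s
Step 2 — delivered flow: Q_field = 2.68220*(1 - 5/100) = 2.54809 m^3/s
Step 3 — volume delivered: V = 2.54809 * 5*3600 = 45865.7 m^3
Step 4 — area served: A = V / (depth/1000) = 45865.7 / 0.088 = 521200 m^2
Therefore the field area that can be irrigated = 521200 m^2.


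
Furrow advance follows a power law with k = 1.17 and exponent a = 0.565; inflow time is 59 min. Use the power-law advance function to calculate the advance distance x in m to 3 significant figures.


Approach: apply the power-law advance function, x = k*t^a.
x = 1.17 * 59^0.565 = 11.7 m
Therefore the advance distance x = 11.7 m.


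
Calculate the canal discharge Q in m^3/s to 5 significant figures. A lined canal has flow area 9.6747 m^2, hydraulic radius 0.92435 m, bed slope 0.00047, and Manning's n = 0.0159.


Approach: apply Manning's equation, Q = (1/n)*A*R^(2/3)*S^(1/2).
Q = (1/0.0159) * 9.6747 * 0.92435^(2/3) * 0.00047^(1/2) = 12.517 m^3/s
Therefore the canal discharge Q = 12.517 m^3/s.


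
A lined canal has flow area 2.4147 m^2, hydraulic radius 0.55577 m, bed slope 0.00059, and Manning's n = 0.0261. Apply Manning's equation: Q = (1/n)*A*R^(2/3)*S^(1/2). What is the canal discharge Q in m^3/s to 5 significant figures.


Q = (1/0.0261) * 2.4147 * 0.55577^(2/3) * 0.00059^(1/2) = 1.5191 m^3/s
Therefore the canal discharge Q = 1.5191 m^3/s.


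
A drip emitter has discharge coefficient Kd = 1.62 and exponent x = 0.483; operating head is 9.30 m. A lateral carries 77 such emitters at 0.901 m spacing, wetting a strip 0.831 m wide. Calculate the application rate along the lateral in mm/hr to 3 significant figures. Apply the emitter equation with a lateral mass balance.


Approach: apply the emitter equation with a lateral mass balance, q = Kd*h^x; Q = n*q; rate = Q/(n*spacing*width).
Step 1 — single emitter flow (q = Kd*h^x):
  q = 1.62 * 9.30^0.483 = 4.7566 L/hr
Step 2 — total lateral flow: Q = 77 * 4.7566 = 366.25 L/hr
Step 3 — wetted area: A = 77 * 0.901 * 0.831 = 57.652 m^2
Step 4 — application rate: Q/A = 366.25/57.652 = 6.35 mm/hr
Therefore the application rate along the lateral = 6.35 mm/hr.


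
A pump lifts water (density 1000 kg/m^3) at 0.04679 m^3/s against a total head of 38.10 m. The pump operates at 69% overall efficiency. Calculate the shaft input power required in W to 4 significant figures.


Approach: apply hydraulic power then efficiency conversion, P = rho*g*Q*H; P_in = P/eta.
Step 1 — hydraulic power (P = rho*g*Q*H):
  P = 1000 * 9.81 * 0.04679 * 38.10 = 17488.3 W
Step 2 — input power: P_in = P/eta = 17488.3 / 0.69 = 25350 W
Therefore the shaft input power required = 25350 W.


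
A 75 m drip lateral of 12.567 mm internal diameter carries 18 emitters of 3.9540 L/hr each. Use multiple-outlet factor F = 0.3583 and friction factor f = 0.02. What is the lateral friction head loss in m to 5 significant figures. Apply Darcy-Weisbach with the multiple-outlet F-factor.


Approach: apply Darcy-Weisbach with the multiple-outlet F-factor, Q = n*q/(3600*1000) m^3/s; v = Q/A; hf = F*f*(L/D)*(v^2/(2g)).
Q = 18*3.9540/(3600*1000) = 1.977000e-05 m^3/s
A = pi*(12.567e-3/2)^2 = 1.240375e-04 m^2, so v = Q/A = 0.1593872 m/s
hf = 0.3583*0.02*(75/0.012567)*(0.1593872^2/(2*9.81)) = 0.055375 m
Therefore the lateral friction head loss = 0.055375 m.


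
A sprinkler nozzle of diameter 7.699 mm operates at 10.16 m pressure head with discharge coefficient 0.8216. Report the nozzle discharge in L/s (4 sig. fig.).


Approach: apply the orifice equation, Q = Cd*A*sqrt(2*g*h), A = pi*(d/2)^2.
A = pi*(7.699e-3/2)^2 = 4.65542e-05 m^2
Q = 0.8216 * 4.65542e-05 * sqrt(2*9.81*10.16) * 1000 = 0.5400 L/s
Therefore the nozzle discharge = 0.5400 L/s.


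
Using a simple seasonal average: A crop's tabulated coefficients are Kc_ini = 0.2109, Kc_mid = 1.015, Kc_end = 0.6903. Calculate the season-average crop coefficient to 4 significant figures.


Approach: apply a simple seasonal average, Kc_avg = (Kc_ini + Kc_mid + Kc_end)/3.
Kc_avg = (0.2109 + 1.015 + 0.6903)/3 = 0.6387
Therefore the season-average crop coefficient = 0.6387.


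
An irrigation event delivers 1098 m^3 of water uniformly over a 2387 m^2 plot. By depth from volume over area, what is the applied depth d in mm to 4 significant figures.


Approach: apply depth from volume over area, d = (V/A)*1000.
d = (1098 / 2387) * 1000 = 460.0 mm
Therefore the applied depth d = 460.0 mm.


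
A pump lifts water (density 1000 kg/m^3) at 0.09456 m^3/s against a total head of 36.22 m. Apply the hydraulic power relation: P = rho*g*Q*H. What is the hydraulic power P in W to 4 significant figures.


P = 1000 * 9.81 * 0.09456 * 36.22 = 33600 W
Therefore the hydraulic power P = 33600 W.


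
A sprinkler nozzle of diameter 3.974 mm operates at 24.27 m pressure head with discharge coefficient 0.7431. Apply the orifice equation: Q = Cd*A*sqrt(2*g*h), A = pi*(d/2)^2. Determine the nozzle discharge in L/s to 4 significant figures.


A = pi*(3.974e-3/2)^2 = 1.24035e-05 m^2
Q = 0.7431 * 1.24035e-05 * sqrt(2*9.81*24.27) * 1000 = 0.2011 L/s
Therefore the nozzle discharge = 0.2011 L/s.


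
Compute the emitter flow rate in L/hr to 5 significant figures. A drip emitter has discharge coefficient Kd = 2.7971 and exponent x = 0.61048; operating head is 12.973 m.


Approach: apply the emitter characteristic equation, q = Kd * h^x.
q = 2.7971 * 12.973^0.61048 = 13.372 L/hr
Therefore the emitter flow rate = 13.372 L/hr.


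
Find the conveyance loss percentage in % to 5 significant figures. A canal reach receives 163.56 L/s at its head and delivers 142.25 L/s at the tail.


Approach: apply the conveyance loss ratio, loss% = ((Q_head - Q_tail)/Q_head)*100.
loss = ((163.56 - 142.25)/163.56)*100 = 13.029 %
Therefore the conveyance loss percentage = 13.029 %.


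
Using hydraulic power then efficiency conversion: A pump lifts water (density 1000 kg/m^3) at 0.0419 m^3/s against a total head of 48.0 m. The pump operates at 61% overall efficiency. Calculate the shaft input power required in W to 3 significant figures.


Approach: apply hydraulic power then efficiency conversion, P = rho*g*Q*H; P_in = P/eta.
Step 1 — hydraulic power (P = rho*g*Q*H):
  P = 1000 * 9.81 * 0.0419 * 48.0 = 19730 W
Step 2 — input power: P_in = P/eta = 19730 / 0.61 = 32300 W
Therefore the shaft input power required = 32300 W.


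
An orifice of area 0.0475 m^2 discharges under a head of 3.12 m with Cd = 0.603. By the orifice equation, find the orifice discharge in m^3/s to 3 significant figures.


Approach: apply the orifice equation, Q = Cd*A*sqrt(2*g*h).
Q = 0.603 * 0.0475 * sqrt(2*9.81*3.12) = 0.224 m^3/s
Therefore the orifice discharge = 0.224 m^3/s.


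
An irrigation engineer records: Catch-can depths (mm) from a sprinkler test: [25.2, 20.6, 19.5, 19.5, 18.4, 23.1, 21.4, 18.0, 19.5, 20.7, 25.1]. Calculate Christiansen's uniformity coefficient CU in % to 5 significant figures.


Approach: apply Christiansen's uniformity coefficient, CU = (1 - mean_abs_deviation/mean)*100.
mean = 21.00000 mm
mean |d_i - mean| = 1.963636 mm
CU = (1 - 1.963636/21.00000)*100 = 90.649 %
Therefore Christiansen's uniformity coefficient CU = 90.649 %.


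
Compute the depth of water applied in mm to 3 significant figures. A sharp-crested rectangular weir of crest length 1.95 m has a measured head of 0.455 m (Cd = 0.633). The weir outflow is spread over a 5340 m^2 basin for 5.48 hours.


Approach: apply the rectangular weir equation with a volume-to-depth conversion, Q = (2/3)*Cd*L*sqrt(2g)*H^1.5; d = Q*t/A * 1000.
Step 1 — weir discharge:
  Q = (2/3)*0.633*1.95*sqrt(2*9.81)*0.455^1.5 = 1.1187 m^3/s
Step 2 — volume: V = 1.1187 * 5.48*3600 = 22070 m^3
Step 3 — depth: d = V/A * 1000 = 22070/5340 * 1000 = 4130 mm
Therefore the depth of water applied = 4130 mm.


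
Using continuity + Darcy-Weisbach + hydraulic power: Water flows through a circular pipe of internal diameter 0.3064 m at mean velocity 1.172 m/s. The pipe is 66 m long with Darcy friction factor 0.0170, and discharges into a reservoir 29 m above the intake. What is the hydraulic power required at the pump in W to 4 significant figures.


Approach: apply continuity + Darcy-Weisbach + hydraulic power, Q = A*v; hf = f*(L/D)*(v^2/(2g)); H = static + hf; P = rho*g*Q*H.
Step 1 — flow rate (continuity, Q = A*v):
  A = pi*(0.3064/2)^2 = 0.0737339 m^2
  Q = 0.0737339 * 1.172 = 0.0864162 m^3/s
Step 2 — friction head loss (Darcy-Weisbach):
  hf = 0.0170 * (66/0.3064) * (1.172^2 / (2*9.81))
  hf = 0.256366 m
Step 3 — total head: H = 29 + 0.256366 = 29.2564 m
Step 4 — hydraulic power (P = rho*g*Q*H):
  P = 1000 * 9.81 * 0.0864162 * 29.2564 = 24800 W
Therefore the hydraulic power required at the pump = 24800 W.


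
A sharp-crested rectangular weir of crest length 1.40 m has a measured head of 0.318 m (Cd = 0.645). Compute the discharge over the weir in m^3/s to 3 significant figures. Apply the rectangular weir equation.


Approach: apply the rectangular weir equation, Q = (2/3)*Cd*L*sqrt(2g)*H^1.5.
Q = (2/3)*0.645*1.40*sqrt(2*9.81)*0.318^1.5 = 0.478 m^3/s
Therefore the discharge over the weir = 0.478 m^3/s.


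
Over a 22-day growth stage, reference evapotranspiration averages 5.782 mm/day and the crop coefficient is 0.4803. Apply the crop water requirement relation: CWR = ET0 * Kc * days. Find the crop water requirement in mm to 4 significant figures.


CWR = 5.782 * 0.4803 * 22 = 61.10 mm
Therefore the crop water requirement = 61.10 mm.


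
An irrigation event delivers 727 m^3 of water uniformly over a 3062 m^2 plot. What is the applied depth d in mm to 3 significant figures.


Approach: apply depth from volume over area, d = (V/A)*1000.
d = (727 / 3062) * 1000 = 237 mm
Therefore the applied depth d = 237 mm.


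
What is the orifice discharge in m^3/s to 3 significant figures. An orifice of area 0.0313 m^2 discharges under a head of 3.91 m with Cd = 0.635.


Approach: apply the orifice equation, Q = Cd*A*sqrt(2*g*h).
Q = 0.635 * 0.0313 * sqrt(2*9.81*3.91) = 0.174 m^3/s
Therefore the orifice discharge = 0.174 m^3/s.


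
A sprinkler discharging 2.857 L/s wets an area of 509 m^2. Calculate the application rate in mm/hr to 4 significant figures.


Approach: apply the application rate relation, rate = (Q/A)*3600.
rate = (2.857 / 509) * 3600 = 20.21 mm/hr
Therefore the application rate = 20.21 mm/hr.


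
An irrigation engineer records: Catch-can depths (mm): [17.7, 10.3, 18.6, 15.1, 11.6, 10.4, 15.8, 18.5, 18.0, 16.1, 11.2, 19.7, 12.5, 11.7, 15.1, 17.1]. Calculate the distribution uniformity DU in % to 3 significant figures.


Approach: apply the low-quarter distribution uniformity, DU = (mean of lowest quarter of readings / overall mean)*100.
sorted lowest 4 of 16: [10.3, 10.4, 11.2, 11.6] -> mean = 10.875 mm
overall mean = 14.963 mm
DU = (10.875/14.963)*100 = 72.7 %
Therefore the distribution uniformity DU = 72.7 %.


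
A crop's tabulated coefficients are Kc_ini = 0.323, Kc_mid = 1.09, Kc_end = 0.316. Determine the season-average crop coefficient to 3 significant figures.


Approach: apply a simple seasonal average, Kc_avg = (Kc_ini + Kc_mid + Kc_end)/3.
Kc_avg = (0.323 + 1.09 + 0.316)/3 = 0.576
Therefore the season-average crop coefficient = 0.576.


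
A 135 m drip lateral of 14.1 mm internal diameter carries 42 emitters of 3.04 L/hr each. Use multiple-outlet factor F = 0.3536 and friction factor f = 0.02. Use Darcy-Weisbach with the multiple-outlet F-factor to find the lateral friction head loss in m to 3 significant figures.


Approach: apply Darcy-Weisbach with the multiple-outlet F-factor, Q = n*q/(3600*1000) m^3/s; v = Q/A; hf = F*f*(L/D)*(v^2/(2g)).
Q = 42*3.04/(3600*1000) = 3.5467e-05 m^3/s
A = pi*(14.1e-3/2)^2 = 1.5615e-04 m^2, so v = Q/A = 0.22714 m/s
hf = 0.3536*0.02*(135/0.0141)*(0.22714^2/(2*9.81)) = 0.178 m
Therefore the lateral friction head loss = 0.178 m.


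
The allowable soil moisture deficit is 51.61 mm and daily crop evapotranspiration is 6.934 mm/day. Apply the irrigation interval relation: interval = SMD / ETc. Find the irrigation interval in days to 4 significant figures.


interval = 51.61 / 6.934 = 7.443 days
Therefore the irrigation interval = 7.443 days.


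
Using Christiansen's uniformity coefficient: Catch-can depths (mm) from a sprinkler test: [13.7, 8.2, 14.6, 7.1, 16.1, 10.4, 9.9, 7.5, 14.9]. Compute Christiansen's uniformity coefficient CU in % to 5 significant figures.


Approach: apply Christiansen's uniformity coefficient, CU = (1 - mean_abs_deviation/mean)*100.
mean = 11.37778 mm
mean |d_i - mean| = 3.064198 mm
CU = (1 - 3.064198/11.37778)*100 = 73.069 %
Therefore Christiansen's uniformity coefficient CU = 73.069 %.


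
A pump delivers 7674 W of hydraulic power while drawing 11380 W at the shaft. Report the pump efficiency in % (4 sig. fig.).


Approach: apply the efficiency ratio, eta = (P_out/P_in)*100.
eta = (7674 / 11380) * 100 = 67.43 %
Therefore the pump efficiency = 67.43 %.


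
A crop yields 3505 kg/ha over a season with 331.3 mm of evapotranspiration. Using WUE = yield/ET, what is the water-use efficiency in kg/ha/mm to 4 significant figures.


WUE = 3505 / 331.3 = 10.58 kg/ha/mm
Therefore the water-use efficiency = 10.58 kg/ha/mm.


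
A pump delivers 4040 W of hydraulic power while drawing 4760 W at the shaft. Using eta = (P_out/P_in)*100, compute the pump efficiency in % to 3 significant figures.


eta = (4040 / 4760) * 100 = 84.9 %
Therefore the pump efficiency = 84.9 %.


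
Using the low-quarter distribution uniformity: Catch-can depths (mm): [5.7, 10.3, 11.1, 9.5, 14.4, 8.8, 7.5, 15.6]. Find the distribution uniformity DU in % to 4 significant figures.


Approach: apply the low-quarter distribution uniformity, DU = (mean of lowest quarter of readings / overall mean)*100.
sorted lowest 2 of 8: [5.7, 7.5] -> mean = 6.60000 mm
overall mean = 10.3625 mm
DU = (6.60000/10.3625)*100 = 63.69 %
Therefore the distribution uniformity DU = 63.69 %.


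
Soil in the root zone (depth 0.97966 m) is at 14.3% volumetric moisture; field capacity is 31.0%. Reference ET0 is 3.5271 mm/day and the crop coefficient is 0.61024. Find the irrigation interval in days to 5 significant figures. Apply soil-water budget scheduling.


Approach: apply soil-water budget scheduling, SMD = (FC-theta)/100*depth*1000; ETc = ET0*Kc; interval = SMD/ETc.
Step 1 — soil moisture deficit:
  SMD = (31.0 - 14.3)/100 * 0.97966 * 1000 = 163.6032 mm
Step 2 — daily crop ET (ETc = ET0*Kc):
  ETc = 3.5271 * 0.61024 = 2.152378 mm/day
Step 3 — irrigation interval (SMD/ETc):
  interval = 163.6032 / 2.152378 = 76.010 days
Therefore the irrigation interval = 76.010 days.


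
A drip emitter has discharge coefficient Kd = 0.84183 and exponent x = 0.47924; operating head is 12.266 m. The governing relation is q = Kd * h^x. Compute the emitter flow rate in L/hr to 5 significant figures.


q = 0.84183 * 12.266^0.47924 = 2.7988 L/hr
Therefore the emitter flow rate = 2.7988 L/hr.


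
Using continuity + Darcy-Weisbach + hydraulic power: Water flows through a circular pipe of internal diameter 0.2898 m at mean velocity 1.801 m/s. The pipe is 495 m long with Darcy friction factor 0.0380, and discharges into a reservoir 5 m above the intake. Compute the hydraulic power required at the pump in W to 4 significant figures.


Approach: apply continuity + Darcy-Weisbach + hydraulic power, Q = A*v; hf = f*(L/D)*(v^2/(2g)); H = static + hf; P = rho*g*Q*H.
Step 1 — flow rate (continuity, Q = A*v):
  A = pi*(0.2898/2)^2 = 0.0659609 m^2
  Q = 0.0659609 * 1.801 = 0.118796 m^3/s
Step 2 — friction head loss (Darcy-Weisbach):
  hf = 0.0380 * (495/0.2898) * (1.801^2 / (2*9.81))
  hf = 10.7305 m
Step 3 — total head: H = 5 + 10.7305 = 15.7305 m
Step 4 — hydraulic power (P = rho*g*Q*H):
  P = 1000 * 9.81 * 0.118796 * 15.7305 = 18330 W
Therefore the hydraulic power required at the pump = 18330 W.


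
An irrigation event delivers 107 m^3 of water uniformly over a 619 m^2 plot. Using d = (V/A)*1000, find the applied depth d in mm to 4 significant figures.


d = (107 / 619) * 1000 = 172.9 mm
Therefore the applied depth d = 172.9 mm.


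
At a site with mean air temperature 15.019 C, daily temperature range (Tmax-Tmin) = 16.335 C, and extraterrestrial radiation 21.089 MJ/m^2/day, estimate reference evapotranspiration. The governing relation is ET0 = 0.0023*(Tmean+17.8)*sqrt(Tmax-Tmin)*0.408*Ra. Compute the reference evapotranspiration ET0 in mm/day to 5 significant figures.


ET0 = 0.0023*(15.019+17.8)*sqrt(16.335)*0.408*21.089 = 2.6250 mm/day
Therefore the reference evapotranspiration ET0 = 2.6250 mm/day.


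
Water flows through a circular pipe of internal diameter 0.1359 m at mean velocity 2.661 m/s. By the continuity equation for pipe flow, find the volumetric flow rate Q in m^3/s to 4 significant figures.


Approach: apply the continuity equation for pipe flow, Q = A * v with A = pi*(D/2)^2.
A = pi*(0.1359/2)^2 = 0.0145054 m^2
Q = 0.0145054 * 2.661 = 0.03860 m^3/s
Therefore the volumetric flow rate Q = 0.03860 m^3/s.


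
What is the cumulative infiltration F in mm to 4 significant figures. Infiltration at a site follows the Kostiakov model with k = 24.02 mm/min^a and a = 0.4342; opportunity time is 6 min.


Approach: apply the Kostiakov infiltration equation, F = k*t^a.
F = 24.02 * 6^0.4342 = 52.29 mm
Therefore the cumulative infiltration F = 52.29 mm.


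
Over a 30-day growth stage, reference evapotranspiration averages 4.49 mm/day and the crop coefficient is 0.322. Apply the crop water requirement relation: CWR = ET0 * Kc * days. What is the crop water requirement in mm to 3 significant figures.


CWR = 4.49 * 0.322 * 30 = 43.4 mm
Therefore the crop water requirement = 43.4 mm.


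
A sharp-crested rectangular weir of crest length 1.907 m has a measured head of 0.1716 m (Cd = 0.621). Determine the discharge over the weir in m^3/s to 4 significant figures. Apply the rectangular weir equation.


Approach: apply the rectangular weir equation, Q = (2/3)*Cd*L*sqrt(2g)*H^1.5.
Q = (2/3)*0.621*1.907*sqrt(2*9.81)*0.1716^1.5 = 0.2486 m^3/s
Therefore the discharge over the weir = 0.2486 m^3/s.


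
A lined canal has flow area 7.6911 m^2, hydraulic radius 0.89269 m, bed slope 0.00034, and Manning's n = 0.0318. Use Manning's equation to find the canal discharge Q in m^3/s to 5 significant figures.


Approach: apply Manning's equation, Q = (1/n)*A*R^(2/3)*S^(1/2).
Q = (1/0.0318) * 7.6911 * 0.89269^(2/3) * 0.00034^(1/2) = 4.1346 m^3/s
Therefore the canal discharge Q = 4.1346 m^3/s.


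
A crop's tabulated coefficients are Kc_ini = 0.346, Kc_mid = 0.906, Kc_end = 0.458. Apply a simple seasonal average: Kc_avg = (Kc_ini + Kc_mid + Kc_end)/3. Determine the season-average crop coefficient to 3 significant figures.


Kc_avg = (0.346 + 0.906 + 0.458)/3 = 0.570
Therefore the season-average crop coefficient = 0.570.


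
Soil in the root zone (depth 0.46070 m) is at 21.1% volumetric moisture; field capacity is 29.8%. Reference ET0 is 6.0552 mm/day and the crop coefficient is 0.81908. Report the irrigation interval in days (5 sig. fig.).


Approach: apply soil-water budget scheduling, SMD = (FC-theta)/100*depth*1000; ETc = ET0*Kc; interval = SMD/ETc.
Step 1 — soil moisture deficit:
  SMD = (29.8 - 21.1)/100 * 0.46070 * 1000 = 40.08090 mm
Step 2 — daily crop ET (ETc = ET0*Kc):
  ETc = 6.0552 * 0.81908 = 4.959693 mm/day
Step 3 — irrigation interval (SMD/ETc):
  interval = 40.08090 / 4.959693 = 8.0813 days
Therefore the irrigation interval = 8.0813 days.


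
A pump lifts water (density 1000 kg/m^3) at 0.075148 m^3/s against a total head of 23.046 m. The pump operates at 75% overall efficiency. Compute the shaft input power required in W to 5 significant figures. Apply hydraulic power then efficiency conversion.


Approach: apply hydraulic power then efficiency conversion, P = rho*g*Q*H; P_in = P/eta.
Step 1 — hydraulic power (P = rho*g*Q*H):
  P = 1000 * 9.81 * 0.075148 * 23.046 = 16989.55 W
Step 2 — input power: P_in = P/eta = 16989.55 / 0.75 = 22653 W
Therefore the shaft input power required = 22653 W.


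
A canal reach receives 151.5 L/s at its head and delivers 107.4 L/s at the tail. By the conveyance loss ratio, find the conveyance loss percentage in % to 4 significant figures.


Approach: apply the conveyance loss ratio, loss% = ((Q_head - Q_tail)/Q_head)*100.
loss = ((151.5 - 107.4)/151.5)*100 = 29.11 %
Therefore the conveyance loss percentage = 29.11 %.


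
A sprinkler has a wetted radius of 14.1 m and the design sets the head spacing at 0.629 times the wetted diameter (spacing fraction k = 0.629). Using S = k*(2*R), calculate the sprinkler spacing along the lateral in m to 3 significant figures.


S = 0.629 * (2 * 14.1) = 17.7 m
Therefore the sprinkler spacing along the lateral = 17.7 m.


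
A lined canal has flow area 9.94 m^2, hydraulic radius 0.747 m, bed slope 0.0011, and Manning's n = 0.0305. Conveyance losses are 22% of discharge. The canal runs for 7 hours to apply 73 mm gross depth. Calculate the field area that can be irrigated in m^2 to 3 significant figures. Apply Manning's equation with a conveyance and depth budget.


Approach: apply Manning's equation with a conveyance and depth budget, Q = (1/n)*A*R^(2/3)*S^(1/2); Q_field = Q*(1-loss); Area = Q_field*t/(d/1000).
Step 1 — canal discharge (Manning's equation):
  Q = (1/0.0305) * 9.94 * 0.747^(2/3) * 0.0011^(1/2) = 8.8988 m^3/s
Step 2 — delivered flow: Q_field = 8.8988*(1 - 22/100) = 6.9410 m^3/s
Step 3 — volume delivered: V = 6.9410 * 7*3600 = 174910 m^3
Step 4 — area served: A = V / (depth/1000) = 174910 / 0.073 = 2400000 m^2
Therefore the field area that can be irrigated = 2400000 m^2.


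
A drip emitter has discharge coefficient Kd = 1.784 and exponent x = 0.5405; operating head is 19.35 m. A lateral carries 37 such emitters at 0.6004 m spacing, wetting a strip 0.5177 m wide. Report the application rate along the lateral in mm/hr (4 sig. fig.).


Approach: apply the emitter equation with a lateral mass balance, q = Kd*h^x; Q = n*q; rate = Q/(n*spacing*width).
Step 1 — single emitter flow (q = Kd*h^x):
  q = 1.784 * 19.35^0.5405 = 8.84802 L/hr
Step 2 — total lateral flow: Q = 37 * 8.84802 = 327.377 L/hr
Step 3 — wetted area: A = 37 * 0.6004 * 0.5177 = 11.5006 m^2
Step 4 — application rate: Q/A = 327.377/11.5006 = 28.47 mm/hr
Therefore the application rate along the lateral = 28.47 mm/hr.


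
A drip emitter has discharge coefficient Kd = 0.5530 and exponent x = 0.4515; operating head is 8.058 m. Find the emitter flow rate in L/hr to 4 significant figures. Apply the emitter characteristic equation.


Approach: apply the emitter characteristic equation, q = Kd * h^x.
q = 0.5530 * 8.058^0.4515 = 1.419 L/hr
Therefore the emitter flow rate = 1.419 L/hr.


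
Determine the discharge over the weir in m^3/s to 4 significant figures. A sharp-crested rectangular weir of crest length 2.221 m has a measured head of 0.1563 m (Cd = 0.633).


Approach: apply the rectangular weir equation, Q = (2/3)*Cd*L*sqrt(2g)*H^1.5.
Q = (2/3)*0.633*2.221*sqrt(2*9.81)*0.1563^1.5 = 0.2565 m^3/s
Therefore the discharge over the weir = 0.2565 m^3/s.


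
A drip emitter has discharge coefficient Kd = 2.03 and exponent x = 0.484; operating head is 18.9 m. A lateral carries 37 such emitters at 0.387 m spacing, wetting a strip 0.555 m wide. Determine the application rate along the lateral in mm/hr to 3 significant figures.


Approach: apply the emitter equation with a lateral mass balance, q = Kd*h^x; Q = n*q; rate = Q/(n*spacing*width).
Step 1 — single emitter flow (q = Kd*h^x):
  q = 2.03 * 18.9^0.484 = 8.4198 L/hr
Step 2 — total lateral flow: Q = 37 * 8.4198 = 311.53 L/hr
Step 3 — wetted area: A = 37 * 0.387 * 0.555 = 7.9470 m^2
Step 4 — application rate: Q/A = 311.53/7.9470 = 39.2 mm/hr
Therefore the application rate along the lateral = 39.2 mm/hr.


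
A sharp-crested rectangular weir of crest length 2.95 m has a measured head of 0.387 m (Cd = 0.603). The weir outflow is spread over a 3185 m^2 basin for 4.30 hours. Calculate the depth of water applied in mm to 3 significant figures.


Approach: apply the rectangular weir equation with a volume-to-depth conversion, Q = (2/3)*Cd*L*sqrt(2g)*H^1.5; d = Q*t/A * 1000.
Step 1 — weir discharge:
  Q = (2/3)*0.603*2.95*sqrt(2*9.81)*0.387^1.5 = 1.2646 m^3/s
Step 2 — volume: V = 1.2646 * 4.30*3600 = 19576 m^3
Step 3 — depth: d = V/A * 1000 = 19576/3185 * 1000 = 6150 mm
Therefore the depth of water applied = 6150 mm.


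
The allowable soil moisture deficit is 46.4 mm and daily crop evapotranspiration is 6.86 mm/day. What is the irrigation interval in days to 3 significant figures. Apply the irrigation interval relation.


Approach: apply the irrigation interval relation, interval = SMD / ETc.
interval = 46.4 / 6.86 = 6.76 days
Therefore the irrigation interval = 6.76 days.


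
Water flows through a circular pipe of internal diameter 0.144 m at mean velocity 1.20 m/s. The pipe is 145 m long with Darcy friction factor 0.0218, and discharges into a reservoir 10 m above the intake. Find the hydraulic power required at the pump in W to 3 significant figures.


Approach: apply continuity + Darcy-Weisbach + hydraulic power, Q = A*v; hf = f*(L/D)*(v^2/(2g)); H = static + hf; P = rho*g*Q*H.
Step 1 — flow rate (continuity, Q = A*v):
  A = pi*(0.144/2)^2 = 0.016286 m^2
  Q = 0.016286 * 1.20 = 0.019543 m^3/s
Step 2 — friction head loss (Darcy-Weisbach):
  hf = 0.0218 * (145/0.144) * (1.20^2 / (2*9.81))
  hf = 1.6111 m
Step 3 — total head: H = 10 + 1.6111 = 11.611 m
Step 4 — hydraulic power (P = rho*g*Q*H):
  P = 1000 * 9.81 * 0.019543 * 11.611 = 2230 W
Therefore the hydraulic power required at the pump = 2230 W.


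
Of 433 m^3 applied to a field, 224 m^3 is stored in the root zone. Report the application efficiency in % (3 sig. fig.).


Approach: apply the application efficiency ratio, Ea = (stored/applied)*100.
Ea = (224/433)*100 = 51.7 %
Therefore the application efficiency = 51.7 %.


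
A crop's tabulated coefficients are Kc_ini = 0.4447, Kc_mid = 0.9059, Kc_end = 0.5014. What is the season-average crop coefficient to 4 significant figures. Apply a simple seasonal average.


Approach: apply a simple seasonal average, Kc_avg = (Kc_ini + Kc_mid + Kc_end)/3.
Kc_avg = (0.4447 + 0.9059 + 0.5014)/3 = 0.6173
Therefore the season-average crop coefficient = 0.6173.


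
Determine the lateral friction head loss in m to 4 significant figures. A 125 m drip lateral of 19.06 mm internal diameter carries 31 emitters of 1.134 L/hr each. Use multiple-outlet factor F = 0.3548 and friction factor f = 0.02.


Approach: apply Darcy-Weisbach with the multiple-outlet F-factor, Q = n*q/(3600*1000) m^3/s; v = Q/A; hf = F*f*(L/D)*(v^2/(2g)).
Q = 31*1.134/(3600*1000) = 9.76500e-06 m^3/s
A = pi*(19.06e-3/2)^2 = 2.85322e-04 m^2, so v = Q/A = 0.0342245 m/s
hf = 0.3548*0.02*(125/0.01906)*(0.0342245^2/(2*9.81)) = 0.002778 m
Therefore the lateral friction head loss = 0.002778 m.


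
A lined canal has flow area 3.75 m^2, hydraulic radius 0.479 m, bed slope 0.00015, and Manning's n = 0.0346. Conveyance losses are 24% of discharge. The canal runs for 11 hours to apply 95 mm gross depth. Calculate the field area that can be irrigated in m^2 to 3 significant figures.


Approach: apply Manning's equation with a conveyance and depth budget, Q = (1/n)*A*R^(2/3)*S^(1/2); Q_field = Q*(1-loss); Area = Q_field*t/(d/1000).
Step 1 — canal discharge (Manning's equation):
  Q = (1/0.0346) * 3.75 * 0.479^(2/3) * 0.00015^(1/2) = 0.81263 m^3/s
Step 2 — delivered flow: Q_field = 0.81263*(1 - 24/100) = 0.61760 m^3/s
Step 3 — volume delivered: V = 0.61760 * 11*3600 = 24457 m^3
Step 4 — area served: A = V / (depth/1000) = 24457 / 0.095 = 257000 m^2
Therefore the field area that can be irrigated = 257000 m^2.


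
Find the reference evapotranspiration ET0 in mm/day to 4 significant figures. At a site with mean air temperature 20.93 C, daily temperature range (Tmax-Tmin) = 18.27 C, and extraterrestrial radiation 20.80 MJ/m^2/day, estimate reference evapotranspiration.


Approach: apply the Hargreaves-Samani method, ET0 = 0.0023*(Tmean+17.8)*sqrt(Tmax-Tmin)*0.408*Ra.
ET0 = 0.0023*(20.93+17.8)*sqrt(18.27)*0.408*20.80 = 3.231 mm/day
Therefore the reference evapotranspiration ET0 = 3.231 mm/day.


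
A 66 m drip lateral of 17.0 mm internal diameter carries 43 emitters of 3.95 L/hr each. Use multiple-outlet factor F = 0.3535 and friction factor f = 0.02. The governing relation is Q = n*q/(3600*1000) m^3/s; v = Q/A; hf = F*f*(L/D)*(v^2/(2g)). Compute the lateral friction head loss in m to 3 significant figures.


Q = 43*3.95/(3600*1000) = 4.7181e-05 m^3/s
A = pi*(17.0e-3/2)^2 = 2.2698e-04 m^2, so v = Q/A = 0.20786 m/s
hf = 0.3535*0.02*(66/0.0170)*(0.20786^2/(2*9.81)) = 0.0604 m
Therefore the lateral friction head loss = 0.0604 m.


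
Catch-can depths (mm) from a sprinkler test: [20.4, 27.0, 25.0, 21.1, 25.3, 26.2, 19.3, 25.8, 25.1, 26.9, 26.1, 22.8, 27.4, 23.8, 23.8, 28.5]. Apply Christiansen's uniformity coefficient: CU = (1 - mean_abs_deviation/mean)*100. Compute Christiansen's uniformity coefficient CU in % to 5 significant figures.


mean = 24.65625 mm
mean |d_i - mean| = 2.092187 mm
CU = (1 - 2.092187/24.65625)*100 = 91.515 %
Therefore Christiansen's uniformity coefficient CU = 91.515 %.


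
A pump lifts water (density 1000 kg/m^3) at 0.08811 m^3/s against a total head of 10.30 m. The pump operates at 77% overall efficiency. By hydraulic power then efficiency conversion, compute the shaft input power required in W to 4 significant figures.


Approach: apply hydraulic power then efficiency conversion, P = rho*g*Q*H; P_in = P/eta.
Step 1 — hydraulic power (P = rho*g*Q*H):
  P = 1000 * 9.81 * 0.08811 * 10.30 = 8902.90 W
Step 2 — input power: P_in = P/eta = 8902.90 / 0.77 = 11560 W
Therefore the shaft input power required = 11560 W.


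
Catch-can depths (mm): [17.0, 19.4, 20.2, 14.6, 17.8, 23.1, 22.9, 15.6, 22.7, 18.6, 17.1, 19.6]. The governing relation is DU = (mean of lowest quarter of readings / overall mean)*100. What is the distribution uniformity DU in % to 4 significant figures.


sorted lowest 3 of 12: [14.6, 15.6, 17.0] -> mean = 15.7333 mm
overall mean = 19.0500 mm
DU = (15.7333/19.0500)*100 = 82.59 %
Therefore the distribution uniformity DU = 82.59 %.


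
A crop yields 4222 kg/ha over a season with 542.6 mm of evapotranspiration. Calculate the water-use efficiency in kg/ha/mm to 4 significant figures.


Approach: apply the water-use efficiency ratio, WUE = yield/ET.
WUE = 4222 / 542.6 = 7.781 kg/ha/mm
Therefore the water-use efficiency = 7.781 kg/ha/mm.


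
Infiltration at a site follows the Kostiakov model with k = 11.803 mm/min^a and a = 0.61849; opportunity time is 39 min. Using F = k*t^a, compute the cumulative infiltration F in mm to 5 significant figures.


F = 11.803 * 39^0.61849 = 113.78 mm
Therefore the cumulative infiltration F = 113.78 mm.


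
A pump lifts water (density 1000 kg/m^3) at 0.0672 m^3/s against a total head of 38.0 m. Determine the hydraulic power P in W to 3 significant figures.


Approach: apply the hydraulic power relation, P = rho*g*Q*H.
P = 1000 * 9.81 * 0.0672 * 38.0 = 25100 W
Therefore the hydraulic power P = 25100 W.


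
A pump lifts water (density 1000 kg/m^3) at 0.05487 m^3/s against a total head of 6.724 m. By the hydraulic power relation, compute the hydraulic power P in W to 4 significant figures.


Approach: apply the hydraulic power relation, P = rho*g*Q*H.
P = 1000 * 9.81 * 0.05487 * 6.724 = 3619 W
Therefore the hydraulic power P = 3619 W.


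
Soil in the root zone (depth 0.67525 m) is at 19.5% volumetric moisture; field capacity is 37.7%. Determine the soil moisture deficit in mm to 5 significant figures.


Approach: apply the soil moisture deficit relation, SMD = (FC - theta)/100 * depth * 1000.
SMD = (37.7 - 19.5)/100 * 0.67525 * 1000 = 122.90 mm
Therefore the soil moisture deficit = 122.90 mm.


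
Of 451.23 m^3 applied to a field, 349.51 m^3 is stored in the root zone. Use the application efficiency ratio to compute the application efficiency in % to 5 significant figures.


Approach: apply the application efficiency ratio, Ea = (stored/applied)*100.
Ea = (349.51/451.23)*100 = 77.457 %
Therefore the application efficiency = 77.457 %.


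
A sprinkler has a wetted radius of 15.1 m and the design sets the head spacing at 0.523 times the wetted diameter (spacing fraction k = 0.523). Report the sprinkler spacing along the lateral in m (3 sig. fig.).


Approach: apply the sprinkler spacing rule (spacing as a fraction of wetted diameter), S = k*(2*R).
S = 0.523 * (2 * 15.1) = 15.8 m
Therefore the sprinkler spacing along the lateral = 15.8 m.


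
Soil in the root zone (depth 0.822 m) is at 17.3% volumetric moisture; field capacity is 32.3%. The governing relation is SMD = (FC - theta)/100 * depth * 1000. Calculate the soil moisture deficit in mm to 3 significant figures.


SMD = (32.3 - 17.3)/100 * 0.822 * 1000 = 123 mm
Therefore the soil moisture deficit = 123 mm.


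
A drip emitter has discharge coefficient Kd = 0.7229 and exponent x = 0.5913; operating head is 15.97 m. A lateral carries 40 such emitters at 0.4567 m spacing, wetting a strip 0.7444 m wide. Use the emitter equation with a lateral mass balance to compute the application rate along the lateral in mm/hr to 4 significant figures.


Approach: apply the emitter equation with a lateral mass balance, q = Kd*h^x; Q = n*q; rate = Q/(n*spacing*width).
Step 1 — single emitter flow (q = Kd*h^x):
  q = 0.7229 * 15.97^0.5913 = 3.72042 L/hr
Step 2 — total lateral flow: Q = 40 * 3.72042 = 148.817 L/hr
Step 3 — wetted area: A = 40 * 0.4567 * 0.7444 = 13.5987 m^2
Step 4 — application rate: Q/A = 148.817/13.5987 = 10.94 mm/hr
Therefore the application rate along the lateral = 10.94 mm/hr.
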